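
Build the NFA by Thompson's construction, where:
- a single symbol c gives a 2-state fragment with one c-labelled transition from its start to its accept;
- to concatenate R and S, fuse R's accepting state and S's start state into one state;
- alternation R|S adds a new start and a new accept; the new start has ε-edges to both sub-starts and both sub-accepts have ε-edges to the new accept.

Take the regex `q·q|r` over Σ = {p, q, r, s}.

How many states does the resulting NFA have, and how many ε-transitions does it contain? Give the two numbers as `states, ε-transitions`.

Recursing over subexpressions:
Each of the 3 symbol leaves contributes 2 states and 0 ε-transitions.
  q·q : 3 states, 0 ε-transitions
  q·q|r : 7 states, 4 ε-transitions

7, 4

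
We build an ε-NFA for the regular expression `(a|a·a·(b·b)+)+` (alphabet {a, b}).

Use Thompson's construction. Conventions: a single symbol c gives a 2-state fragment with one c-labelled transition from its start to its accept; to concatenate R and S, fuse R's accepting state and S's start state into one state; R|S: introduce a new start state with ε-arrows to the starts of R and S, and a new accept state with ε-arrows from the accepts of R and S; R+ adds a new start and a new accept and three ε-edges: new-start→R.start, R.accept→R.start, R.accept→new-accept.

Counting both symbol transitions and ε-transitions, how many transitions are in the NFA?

15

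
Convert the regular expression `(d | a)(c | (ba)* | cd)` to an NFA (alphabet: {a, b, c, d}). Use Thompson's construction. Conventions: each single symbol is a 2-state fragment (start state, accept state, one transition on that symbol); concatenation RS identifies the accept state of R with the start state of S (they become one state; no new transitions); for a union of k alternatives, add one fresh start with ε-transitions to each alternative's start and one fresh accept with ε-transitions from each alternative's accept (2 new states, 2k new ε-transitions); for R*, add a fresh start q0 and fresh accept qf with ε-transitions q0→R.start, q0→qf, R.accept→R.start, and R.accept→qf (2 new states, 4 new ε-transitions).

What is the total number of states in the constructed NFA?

17

Per subexpression:
Each of the 7 symbol leaves contributes a 2-state fragment.
  d | a = 6 states
  ba = 3 states
  (ba)* = 5 states
  cd = 3 states
  c | (ba)* | cd = 12 states
  (d | a)(c | (ba)* | cd) = 17 states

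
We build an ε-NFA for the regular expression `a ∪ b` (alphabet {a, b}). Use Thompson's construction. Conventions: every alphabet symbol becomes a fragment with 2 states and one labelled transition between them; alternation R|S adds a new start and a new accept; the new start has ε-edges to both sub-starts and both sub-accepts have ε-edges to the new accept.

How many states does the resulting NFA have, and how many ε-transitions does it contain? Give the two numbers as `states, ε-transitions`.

Building bottom-up:
Each of the 2 symbol leaves contributes 2 states and 0 ε-transitions.
  a ∪ b : 6 states, 4 ε-transitions

6, 4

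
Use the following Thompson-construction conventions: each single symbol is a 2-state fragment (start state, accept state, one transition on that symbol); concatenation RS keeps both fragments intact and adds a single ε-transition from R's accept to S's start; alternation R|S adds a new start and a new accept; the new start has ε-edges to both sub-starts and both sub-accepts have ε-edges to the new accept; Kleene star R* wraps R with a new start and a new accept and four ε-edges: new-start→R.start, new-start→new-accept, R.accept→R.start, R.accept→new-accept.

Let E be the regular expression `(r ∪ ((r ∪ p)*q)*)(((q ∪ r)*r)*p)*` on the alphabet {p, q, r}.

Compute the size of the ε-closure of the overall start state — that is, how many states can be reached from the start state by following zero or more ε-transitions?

22

Compute the ε-closure size of each fragment's start state recursively; a symbol fragment's start has no outgoing ε-edge, so its closure is just itself (size 1).
  r ∪ p — C = 1 + 1 + 1 = 3 (the new accept is not ε-reachable since no branch accepts ε)
  (r ∪ p)* — new start has ε-edges to the inner start and to the new accept, so C = 2 + 3 = 5
  (r ∪ p)*q — the left operand accepts ε, so the closure extends into the next operand (via the concat ε-link); C = 5 + 1 = 6
  ((r ∪ p)*q)* — new start has ε-edges to the inner start and to the new accept, so C = 2 + 6 = 8
  r ∪ ((r ∪ p)*q)* — C = 1 (new start) + (1 + 8) + 1 (new accept, since some branch ε-reaches its own accept) = 11
  q ∪ r — new start ε-reaches every alternative's start; none of them accept ε, so the new accept is not reached: C = 1 + 1 + 1 = 3
  (q ∪ r)* — the star's fresh start ε-reaches both the body's start and the fresh accept: C = 2 + 3 = 5
  (q ∪ r)*r — C = 5 + 1 = 6 (closure spills across the concat boundary because the left factor accepts ε)
  ((q ∪ r)*r)* — C = 1 (new start) + 6 (body) + 1 (new accept) = 8
  ((q ∪ r)*r)*p — C = 8 + 1 = 9 (closure spills across the concat boundary because the left factor accepts ε)
  (((q ∪ r)*r)*p)* — the star's fresh start ε-reaches both the body's start and the fresh accept: C = 2 + 9 = 11
  (r ∪ ((r ∪ p)*q)*)(((q ∪ r)*r)*p)* — C = 11 + 11 = 22 (closure spills across the concat boundary because the left factor accepts ε)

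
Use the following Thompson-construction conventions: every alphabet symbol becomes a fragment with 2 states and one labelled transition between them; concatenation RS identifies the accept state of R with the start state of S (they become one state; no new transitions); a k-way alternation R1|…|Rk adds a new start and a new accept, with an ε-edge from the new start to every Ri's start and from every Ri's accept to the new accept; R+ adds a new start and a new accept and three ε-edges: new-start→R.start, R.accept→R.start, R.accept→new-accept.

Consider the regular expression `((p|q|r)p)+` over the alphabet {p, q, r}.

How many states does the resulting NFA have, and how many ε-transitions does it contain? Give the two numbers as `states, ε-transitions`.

11, 9

Per subexpression:
Each of the 4 symbol leaves contributes 2 states and 0 ε-transitions.
  p|q|r : 8 states, 6 ε-transitions
  (p|q|r)p : 9 states, 6 ε-transitions
  ((p|q|r)p)+ : 11 states, 9 ε-transitions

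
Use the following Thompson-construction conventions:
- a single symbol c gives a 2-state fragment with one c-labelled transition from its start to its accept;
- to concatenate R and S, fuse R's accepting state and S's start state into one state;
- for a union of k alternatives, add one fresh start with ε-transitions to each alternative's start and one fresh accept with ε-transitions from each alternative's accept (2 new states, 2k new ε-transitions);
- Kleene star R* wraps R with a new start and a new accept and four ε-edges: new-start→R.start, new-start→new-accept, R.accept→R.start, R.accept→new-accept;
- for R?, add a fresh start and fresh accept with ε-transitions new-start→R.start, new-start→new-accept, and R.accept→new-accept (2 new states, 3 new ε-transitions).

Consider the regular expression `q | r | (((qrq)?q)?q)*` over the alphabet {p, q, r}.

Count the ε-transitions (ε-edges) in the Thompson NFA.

Bottom-up over the parse tree:
Each of the 7 symbol leaves contributes 0 ε-transitions.
  qrq : 0 ε-transitions
  (qrq)? : 3 ε-transitions
  (qrq)?q : 3 ε-transitions
  ((qrq)?q)? : 6 ε-transitions
  ((qrq)?q)?q : 6 ε-transitions
  (((qrq)?q)?q)* : 10 ε-transitions
  q | r | (((qrq)?q)?q)* : 16 ε-transitions

16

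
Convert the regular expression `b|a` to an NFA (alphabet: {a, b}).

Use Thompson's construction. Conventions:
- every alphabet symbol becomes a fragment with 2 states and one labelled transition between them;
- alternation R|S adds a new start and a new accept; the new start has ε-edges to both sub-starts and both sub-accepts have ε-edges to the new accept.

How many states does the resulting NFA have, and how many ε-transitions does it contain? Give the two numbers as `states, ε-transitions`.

6, 4

By structural recursion:
Each of the 2 symbol leaves contributes 2 states and 0 ε-transitions.
  b|a — 6 states, 4 ε-transitions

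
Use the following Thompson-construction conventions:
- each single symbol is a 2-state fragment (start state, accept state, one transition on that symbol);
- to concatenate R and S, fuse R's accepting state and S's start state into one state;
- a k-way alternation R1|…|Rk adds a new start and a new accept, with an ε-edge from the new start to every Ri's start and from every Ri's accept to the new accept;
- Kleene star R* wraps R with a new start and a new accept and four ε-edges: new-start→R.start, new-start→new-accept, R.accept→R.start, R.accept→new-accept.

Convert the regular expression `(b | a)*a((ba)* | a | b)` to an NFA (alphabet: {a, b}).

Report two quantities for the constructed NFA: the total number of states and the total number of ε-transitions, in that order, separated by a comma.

Building bottom-up:
Each of the 7 symbol leaves contributes 2 states and 0 ε-transitions.
  b | a → 6 states, 4 ε-transitions
  (b | a)* → 8 states, 8 ε-transitions
  ba → 3 states, 0 ε-transitions
  (ba)* → 5 states, 4 ε-transitions
  (ba)* | a | b → 11 states, 10 ε-transitions
  (b | a)*a((ba)* | a | b) → 19 states, 18 ε-transitions

19, 18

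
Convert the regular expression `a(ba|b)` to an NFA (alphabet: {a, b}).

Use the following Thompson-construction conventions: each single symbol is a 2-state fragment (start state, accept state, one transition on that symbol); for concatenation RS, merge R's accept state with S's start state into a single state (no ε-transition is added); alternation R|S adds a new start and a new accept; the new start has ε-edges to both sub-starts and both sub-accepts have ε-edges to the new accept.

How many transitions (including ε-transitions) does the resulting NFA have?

8

Bottom-up over the parse tree:
Each of the 4 symbol leaves contributes 1 transition (1 symbol, 0 ε).
  ba — 2 transitions (2 symbol, 0 ε)
  ba|b — 7 transitions (3 symbol, 4 ε)
  a(ba|b) — 8 transitions (4 symbol, 4 ε)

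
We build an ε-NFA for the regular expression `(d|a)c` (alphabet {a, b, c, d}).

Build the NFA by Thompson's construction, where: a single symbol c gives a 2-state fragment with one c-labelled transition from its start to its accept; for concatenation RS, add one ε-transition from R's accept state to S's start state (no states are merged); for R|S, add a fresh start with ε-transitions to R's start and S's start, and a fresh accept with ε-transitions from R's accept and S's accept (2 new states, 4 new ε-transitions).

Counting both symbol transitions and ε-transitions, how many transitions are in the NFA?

Building bottom-up:
Each of the 3 symbol leaves contributes 1 transition (1 symbol, 0 ε).
  d|a = 6 transitions (2 symbol, 4 ε)
  (d|a)c = 8 transitions (3 symbol, 5 ε)

8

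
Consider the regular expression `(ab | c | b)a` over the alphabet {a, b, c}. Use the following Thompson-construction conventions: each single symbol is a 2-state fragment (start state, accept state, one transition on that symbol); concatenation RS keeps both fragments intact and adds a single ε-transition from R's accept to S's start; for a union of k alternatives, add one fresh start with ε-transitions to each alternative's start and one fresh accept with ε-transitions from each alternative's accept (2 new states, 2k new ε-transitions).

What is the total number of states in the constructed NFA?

12

Bottom-up over the parse tree:
Each of the 5 symbol leaves contributes a 2-state fragment.
  ab → 4 states
  ab | c | b → 10 states
  (ab | c | b)a → 12 states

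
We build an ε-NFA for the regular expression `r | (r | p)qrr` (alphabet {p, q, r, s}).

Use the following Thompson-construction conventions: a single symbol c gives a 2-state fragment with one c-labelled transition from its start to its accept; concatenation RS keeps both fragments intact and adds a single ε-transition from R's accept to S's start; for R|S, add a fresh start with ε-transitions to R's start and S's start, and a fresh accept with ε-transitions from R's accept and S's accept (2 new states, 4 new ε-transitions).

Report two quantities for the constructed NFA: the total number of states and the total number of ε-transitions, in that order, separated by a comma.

16, 11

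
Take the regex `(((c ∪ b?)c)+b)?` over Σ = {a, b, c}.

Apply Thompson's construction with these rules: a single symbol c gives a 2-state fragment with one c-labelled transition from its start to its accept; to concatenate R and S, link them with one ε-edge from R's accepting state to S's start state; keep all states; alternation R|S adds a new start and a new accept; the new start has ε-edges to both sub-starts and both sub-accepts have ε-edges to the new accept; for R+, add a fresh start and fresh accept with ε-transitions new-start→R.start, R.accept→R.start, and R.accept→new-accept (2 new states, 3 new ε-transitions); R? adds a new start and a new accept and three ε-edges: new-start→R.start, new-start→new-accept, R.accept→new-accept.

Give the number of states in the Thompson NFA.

16

Recursing over subexpressions:
Each of the 4 symbol leaves contributes a 2-state fragment.
  b? = 4 states
  c ∪ b? = 8 states
  (c ∪ b?)c = 10 states
  ((c ∪ b?)c)+ = 12 states
  ((c ∪ b?)c)+b = 14 states
  (((c ∪ b?)c)+b)? = 16 states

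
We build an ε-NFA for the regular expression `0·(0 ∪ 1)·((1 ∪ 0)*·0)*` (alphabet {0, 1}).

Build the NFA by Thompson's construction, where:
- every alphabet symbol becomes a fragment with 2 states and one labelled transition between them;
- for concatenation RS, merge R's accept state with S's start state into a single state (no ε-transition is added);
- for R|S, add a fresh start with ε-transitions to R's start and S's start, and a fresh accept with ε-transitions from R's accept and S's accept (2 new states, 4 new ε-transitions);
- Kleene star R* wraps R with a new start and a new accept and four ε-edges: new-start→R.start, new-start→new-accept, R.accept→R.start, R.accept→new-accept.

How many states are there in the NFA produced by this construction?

Per subexpression:
Each of the 6 symbol leaves contributes a 2-state fragment.
  0 ∪ 1 — 6 states
  1 ∪ 0 — 6 states
  (1 ∪ 0)* — 8 states
  (1 ∪ 0)*·0 — 9 states
  ((1 ∪ 0)*·0)* — 11 states
  0·(0 ∪ 1)·((1 ∪ 0)*·0)* — 17 states

17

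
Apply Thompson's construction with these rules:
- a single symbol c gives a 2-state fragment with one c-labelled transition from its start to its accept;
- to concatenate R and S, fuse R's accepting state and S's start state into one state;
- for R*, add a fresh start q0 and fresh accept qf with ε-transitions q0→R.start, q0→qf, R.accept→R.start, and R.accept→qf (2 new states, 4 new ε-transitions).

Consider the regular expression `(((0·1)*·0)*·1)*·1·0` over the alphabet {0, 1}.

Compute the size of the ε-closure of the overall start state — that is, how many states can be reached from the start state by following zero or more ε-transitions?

Compute the ε-closure size of each fragment's start state recursively; a symbol fragment's start has no outgoing ε-edge, so its closure is just itself (size 1).
  0·1 — |ε-closure| equals the left operand's closure size = 1 (its accept is not ε-reachable, so the closure stops there)
  (0·1)* — new start has ε-edges to the inner start and to the new accept, so |ε-closure| = 2 + 1 = 3
  (0·1)*·0 — the left operand accepts ε, so the closure extends into the next operand (the shared merged state is already counted); |ε-closure| = 3 + (1−1) = 3
  ((0·1)*·0)* — new start has ε-edges to the inner start and to the new accept, so |ε-closure| = 2 + 3 = 5
  ((0·1)*·0)*·1 — the left operand accepts ε, so the closure extends into the next operand (the shared merged state is already counted); |ε-closure| = 5 + (1−1) = 5
  (((0·1)*·0)*·1)* — new start has ε-edges to the inner start and to the new accept, so |ε-closure| = 2 + 5 = 7
  (((0·1)*·0)*·1)*·1·0 — the left operand accepts ε, so the closure extends into the next operand (the shared merged state is already counted); |ε-closure| = 7 + (1−1) = 7

7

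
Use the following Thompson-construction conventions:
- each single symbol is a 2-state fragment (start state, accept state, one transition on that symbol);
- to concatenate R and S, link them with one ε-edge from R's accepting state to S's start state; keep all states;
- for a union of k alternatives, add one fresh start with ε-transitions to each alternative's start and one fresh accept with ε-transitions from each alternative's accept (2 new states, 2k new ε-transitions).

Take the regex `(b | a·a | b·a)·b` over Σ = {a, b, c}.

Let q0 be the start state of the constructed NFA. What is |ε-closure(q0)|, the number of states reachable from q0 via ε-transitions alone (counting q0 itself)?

4

Compute the ε-closure size of each fragment's start state recursively; a symbol fragment's start has no outgoing ε-edge, so its closure is just itself (size 1).
  a·a → |ε-closure| equals the left operand's closure size = 1 (its accept is not ε-reachable, so the closure stops there)
  b·a → |ε-closure| equals the left operand's closure size = 1 (its accept is not ε-reachable, so the closure stops there)
  b | a·a | b·a → new start ε-reaches every alternative's start; none of them accept ε, so the new accept is not reached: |ε-closure| = 1 + 1 + 1 + 1 = 4
  (b | a·a | b·a)·b → same as the first factor's closure: |ε-closure| = 4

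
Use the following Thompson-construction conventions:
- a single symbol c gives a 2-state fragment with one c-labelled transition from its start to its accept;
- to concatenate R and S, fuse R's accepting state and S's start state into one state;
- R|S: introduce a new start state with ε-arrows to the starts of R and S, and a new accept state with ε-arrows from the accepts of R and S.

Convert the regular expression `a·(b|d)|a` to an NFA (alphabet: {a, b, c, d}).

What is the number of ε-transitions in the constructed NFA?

8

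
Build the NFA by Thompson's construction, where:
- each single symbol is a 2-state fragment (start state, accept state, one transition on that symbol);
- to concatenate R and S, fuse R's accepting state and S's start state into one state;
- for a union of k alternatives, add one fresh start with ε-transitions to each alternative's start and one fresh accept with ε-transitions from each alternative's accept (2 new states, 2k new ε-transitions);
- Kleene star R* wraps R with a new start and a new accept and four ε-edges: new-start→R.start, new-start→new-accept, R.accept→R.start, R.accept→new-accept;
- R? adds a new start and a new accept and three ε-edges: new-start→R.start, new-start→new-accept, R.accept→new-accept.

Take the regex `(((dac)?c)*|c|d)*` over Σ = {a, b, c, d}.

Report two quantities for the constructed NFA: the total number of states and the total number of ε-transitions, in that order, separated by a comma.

Bottom-up over the parse tree:
Each of the 6 symbol leaves contributes 2 states and 0 ε-transitions.
  dac = 4 states, 0 ε-transitions
  (dac)? = 6 states, 3 ε-transitions
  (dac)?c = 7 states, 3 ε-transitions
  ((dac)?c)* = 9 states, 7 ε-transitions
  ((dac)?c)*|c|d = 15 states, 13 ε-transitions
  (((dac)?c)*|c|d)* = 17 states, 17 ε-transitions

17, 17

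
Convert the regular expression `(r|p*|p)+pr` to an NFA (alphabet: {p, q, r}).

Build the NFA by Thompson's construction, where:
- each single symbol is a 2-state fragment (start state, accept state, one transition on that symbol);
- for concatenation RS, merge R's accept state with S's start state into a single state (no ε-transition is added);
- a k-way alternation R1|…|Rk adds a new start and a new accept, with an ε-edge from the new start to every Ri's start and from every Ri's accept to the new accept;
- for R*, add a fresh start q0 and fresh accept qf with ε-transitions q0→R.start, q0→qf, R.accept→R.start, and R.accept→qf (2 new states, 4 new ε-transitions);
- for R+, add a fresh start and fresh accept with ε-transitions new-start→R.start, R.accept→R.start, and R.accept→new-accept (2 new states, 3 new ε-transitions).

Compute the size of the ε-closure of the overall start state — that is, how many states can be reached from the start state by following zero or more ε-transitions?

9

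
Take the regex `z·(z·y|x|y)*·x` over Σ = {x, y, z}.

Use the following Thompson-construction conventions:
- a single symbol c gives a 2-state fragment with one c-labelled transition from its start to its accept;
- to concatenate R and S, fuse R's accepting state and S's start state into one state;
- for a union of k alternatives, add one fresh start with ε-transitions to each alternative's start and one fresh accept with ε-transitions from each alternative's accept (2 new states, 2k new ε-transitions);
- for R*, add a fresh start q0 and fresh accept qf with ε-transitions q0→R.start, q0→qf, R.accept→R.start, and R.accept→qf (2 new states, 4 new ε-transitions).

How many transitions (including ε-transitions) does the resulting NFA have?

Recursing over subexpressions:
Each of the 6 symbol leaves contributes 1 transition (1 symbol, 0 ε).
  z·y → 2 transitions (2 symbol, 0 ε)
  z·y|x|y → 10 transitions (4 symbol, 6 ε)
  (z·y|x|y)* → 14 transitions (4 symbol, 10 ε)
  z·(z·y|x|y)*·x → 16 transitions (6 symbol, 10 ε)

16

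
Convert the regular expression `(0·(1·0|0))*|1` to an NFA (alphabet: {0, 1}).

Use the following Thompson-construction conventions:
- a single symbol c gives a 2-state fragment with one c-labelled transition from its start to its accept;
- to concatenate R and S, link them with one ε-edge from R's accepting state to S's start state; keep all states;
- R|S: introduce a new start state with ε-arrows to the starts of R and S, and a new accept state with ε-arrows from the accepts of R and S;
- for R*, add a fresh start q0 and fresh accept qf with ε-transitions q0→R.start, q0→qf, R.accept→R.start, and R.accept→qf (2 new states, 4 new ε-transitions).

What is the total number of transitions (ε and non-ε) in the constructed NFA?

Recursing over subexpressions:
Each of the 5 symbol leaves contributes 1 transition (1 symbol, 0 ε).
  1·0 : 3 transitions (2 symbol, 1 ε)
  1·0|0 : 8 transitions (3 symbol, 5 ε)
  0·(1·0|0) : 10 transitions (4 symbol, 6 ε)
  (0·(1·0|0))* : 14 transitions (4 symbol, 10 ε)
  (0·(1·0|0))*|1 : 19 transitions (5 symbol, 14 ε)

19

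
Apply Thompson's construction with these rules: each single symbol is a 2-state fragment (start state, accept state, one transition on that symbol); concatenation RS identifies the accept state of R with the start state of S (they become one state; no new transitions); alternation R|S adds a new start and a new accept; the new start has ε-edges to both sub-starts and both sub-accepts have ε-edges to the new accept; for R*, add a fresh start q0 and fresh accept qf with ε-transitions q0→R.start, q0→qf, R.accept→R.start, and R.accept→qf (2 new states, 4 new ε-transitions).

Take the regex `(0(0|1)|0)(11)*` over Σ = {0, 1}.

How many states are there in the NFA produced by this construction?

Recursing over subexpressions:
Each of the 6 symbol leaves contributes a 2-state fragment.
  0|1 : 6 states
  0(0|1) : 7 states
  0(0|1)|0 : 11 states
  11 : 3 states
  (11)* : 5 states
  (0(0|1)|0)(11)* : 15 states

15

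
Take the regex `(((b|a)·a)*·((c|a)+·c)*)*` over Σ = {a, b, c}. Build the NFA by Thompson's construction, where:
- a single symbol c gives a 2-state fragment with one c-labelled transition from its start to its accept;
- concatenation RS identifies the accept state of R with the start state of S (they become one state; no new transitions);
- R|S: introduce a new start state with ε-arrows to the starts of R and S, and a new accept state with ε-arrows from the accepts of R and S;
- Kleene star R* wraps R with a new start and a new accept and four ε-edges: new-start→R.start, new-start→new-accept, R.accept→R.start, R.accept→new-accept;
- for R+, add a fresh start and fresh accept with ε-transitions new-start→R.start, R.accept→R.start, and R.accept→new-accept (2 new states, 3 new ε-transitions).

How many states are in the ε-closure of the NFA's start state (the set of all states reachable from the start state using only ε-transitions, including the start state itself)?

12

Let C(F) = |ε-closure(F.start)| within fragment F, and note whether F accepts ε. Symbol fragments have C = 1 and do not accept ε. Then:
  b|a : new start ε-reaches every alternative's start; none of them accept ε, so the new accept is not reached: |closure| = 1 + 1 + 1 = 3
  (b|a)·a : same as the first factor's closure: |closure| = 3
  ((b|a)·a)* : |closure| = 1 (new start) + 3 (body) + 1 (new accept) = 5
  c|a : |closure| = 1 + 1 + 1 = 3 (the new accept is not ε-reachable since no branch accepts ε)
  (c|a)+ : |closure| = 1 + 3 = 4 (the body doesn't accept ε, so the new accept is not reached)
  (c|a)+·c : |closure| equals the left operand's closure size = 4 (its accept is not ε-reachable, so the closure stops there)
  ((c|a)+·c)* : new start has ε-edges to the inner start and to the new accept, so |closure| = 2 + 4 = 6
  ((b|a)·a)*·((c|a)+·c)* : the left operand accepts ε, so the closure extends into the next operand (the shared merged state is already counted); |closure| = 5 + (6−1) = 10
  (((b|a)·a)*·((c|a)+·c)*)* : |closure| = 1 (new start) + 10 (body) + 1 (new accept) = 12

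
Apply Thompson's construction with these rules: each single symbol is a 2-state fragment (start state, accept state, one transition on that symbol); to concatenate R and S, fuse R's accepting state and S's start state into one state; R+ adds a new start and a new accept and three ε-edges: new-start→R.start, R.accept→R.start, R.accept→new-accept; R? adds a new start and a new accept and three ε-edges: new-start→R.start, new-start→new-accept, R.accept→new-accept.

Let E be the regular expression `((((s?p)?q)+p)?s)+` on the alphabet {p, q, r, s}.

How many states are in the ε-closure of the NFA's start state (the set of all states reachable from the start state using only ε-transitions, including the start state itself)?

9

Let C(F) = |ε-closure(F.start)| within fragment F, and note whether F accepts ε. Symbol fragments have C = 1 and do not accept ε. Then:
  s? : C = 1 (new start) + 1 (body) + 1 (new accept, via ε) = 3
  s?p : the left operand accepts ε, so the closure extends into the next operand (the shared merged state is already counted); C = 3 + (1−1) = 3
  (s?p)? : new start has ε-edges to the inner start and to the new accept, so C = 2 + 3 = 5
  (s?p)?q : C = 5 + (1−1) = 5 (closure spills across the concat boundary because the left factor accepts ε)
  ((s?p)?q)+ : new start ε-reaches only the body's start; the new accept needs a symbol first: C = 1 + 5 = 6
  ((s?p)?q)+p : C equals the left operand's closure size = 6 (its accept is not ε-reachable, so the closure stops there)
  (((s?p)?q)+p)? : new start has ε-edges to the inner start and to the new accept, so C = 2 + 6 = 8
  (((s?p)?q)+p)?s : C = 8 + (1−1) = 8 (closure spills across the concat boundary because the left factor accepts ε)
  ((((s?p)?q)+p)?s)+ : C = 1 + 8 = 9 (the body doesn't accept ε, so the new accept is not reached)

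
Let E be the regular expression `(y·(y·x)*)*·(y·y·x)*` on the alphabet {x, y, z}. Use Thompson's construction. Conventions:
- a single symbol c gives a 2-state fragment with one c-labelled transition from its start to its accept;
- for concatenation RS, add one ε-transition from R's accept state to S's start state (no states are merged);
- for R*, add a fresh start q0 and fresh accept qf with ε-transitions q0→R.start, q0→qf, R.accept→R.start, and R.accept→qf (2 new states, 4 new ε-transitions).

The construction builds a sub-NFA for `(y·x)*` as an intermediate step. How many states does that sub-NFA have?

6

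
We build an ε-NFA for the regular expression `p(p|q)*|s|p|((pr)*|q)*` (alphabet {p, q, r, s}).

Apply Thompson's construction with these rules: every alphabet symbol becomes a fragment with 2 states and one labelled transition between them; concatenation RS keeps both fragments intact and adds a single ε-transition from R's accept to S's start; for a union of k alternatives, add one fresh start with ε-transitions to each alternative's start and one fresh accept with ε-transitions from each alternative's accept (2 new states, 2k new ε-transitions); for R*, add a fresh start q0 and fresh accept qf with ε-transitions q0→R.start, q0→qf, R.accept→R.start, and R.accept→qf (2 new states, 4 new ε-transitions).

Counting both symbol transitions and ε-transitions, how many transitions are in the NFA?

By structural recursion:
Each of the 8 symbol leaves contributes 1 transition (1 symbol, 0 ε).
  p|q → 6 transitions (2 symbol, 4 ε)
  (p|q)* → 10 transitions (2 symbol, 8 ε)
  p(p|q)* → 12 transitions (3 symbol, 9 ε)
  pr → 3 transitions (2 symbol, 1 ε)
  (pr)* → 7 transitions (2 symbol, 5 ε)
  (pr)*|q → 12 transitions (3 symbol, 9 ε)
  ((pr)*|q)* → 16 transitions (3 symbol, 13 ε)
  p(p|q)*|s|p|((pr)*|q)* → 38 transitions (8 symbol, 30 ε)

38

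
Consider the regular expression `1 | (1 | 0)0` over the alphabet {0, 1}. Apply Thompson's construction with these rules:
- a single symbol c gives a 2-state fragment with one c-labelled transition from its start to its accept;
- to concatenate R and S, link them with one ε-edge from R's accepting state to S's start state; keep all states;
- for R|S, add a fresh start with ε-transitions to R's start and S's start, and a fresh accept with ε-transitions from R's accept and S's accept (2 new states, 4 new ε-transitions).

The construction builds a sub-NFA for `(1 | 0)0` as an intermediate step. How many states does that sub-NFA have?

8

Fragment for `(1 | 0)0`:
Each of the 3 symbol leaves contributes a 2-state fragment.
  1 | 0 : 6 states
  (1 | 0)0 : 8 states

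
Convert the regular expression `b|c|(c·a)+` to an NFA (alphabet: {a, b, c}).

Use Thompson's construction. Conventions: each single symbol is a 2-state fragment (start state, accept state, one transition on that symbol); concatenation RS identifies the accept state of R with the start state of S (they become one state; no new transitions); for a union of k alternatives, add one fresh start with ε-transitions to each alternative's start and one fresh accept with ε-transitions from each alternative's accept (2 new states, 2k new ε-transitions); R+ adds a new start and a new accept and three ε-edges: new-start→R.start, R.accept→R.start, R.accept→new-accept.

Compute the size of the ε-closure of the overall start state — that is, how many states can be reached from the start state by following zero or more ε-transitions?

Work bottom-up. For each fragment F, track |ε-closure(F.start)| and whether F's accept lies in that closure (i.e. whether F accepts ε). A single-symbol fragment has closure size 1 and does not accept ε.
  c·a : |closure| equals the left operand's closure size = 1 (its accept is not ε-reachable, so the closure stops there)
  (c·a)+ : new start ε-reaches only the body's start; the new accept needs a symbol first: |closure| = 1 + 1 = 2
  b|c|(c·a)+ : |closure| = 1 + 1 + 1 + 2 = 5 (the new accept is not ε-reachable since no branch accepts ε)

5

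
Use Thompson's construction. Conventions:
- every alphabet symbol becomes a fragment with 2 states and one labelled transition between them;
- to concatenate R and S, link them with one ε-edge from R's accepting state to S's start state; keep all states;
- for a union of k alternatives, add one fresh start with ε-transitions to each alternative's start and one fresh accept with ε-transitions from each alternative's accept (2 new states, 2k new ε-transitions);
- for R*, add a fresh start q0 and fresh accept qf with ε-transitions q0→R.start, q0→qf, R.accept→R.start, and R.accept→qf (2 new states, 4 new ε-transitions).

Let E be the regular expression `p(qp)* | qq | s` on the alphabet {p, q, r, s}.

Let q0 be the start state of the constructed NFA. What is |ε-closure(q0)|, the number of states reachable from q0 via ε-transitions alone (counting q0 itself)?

Work bottom-up. For each fragment F, track |ε-closure(F.start)| and whether F's accept lies in that closure (i.e. whether F accepts ε). A single-symbol fragment has closure size 1 and does not accept ε.
  qp : same as the first factor's closure: |ε-closure| = 1
  (qp)* : the star's fresh start ε-reaches both the body's start and the fresh accept: |ε-closure| = 2 + 1 = 3
  p(qp)* : |ε-closure| equals the left operand's closure size = 1 (its accept is not ε-reachable, so the closure stops there)
  qq : |ε-closure| equals the left operand's closure size = 1 (its accept is not ε-reachable, so the closure stops there)
  p(qp)* | qq | s : |ε-closure| = 1 + 1 + 1 + 1 = 4 (the new accept is not ε-reachable since no branch accepts ε)

4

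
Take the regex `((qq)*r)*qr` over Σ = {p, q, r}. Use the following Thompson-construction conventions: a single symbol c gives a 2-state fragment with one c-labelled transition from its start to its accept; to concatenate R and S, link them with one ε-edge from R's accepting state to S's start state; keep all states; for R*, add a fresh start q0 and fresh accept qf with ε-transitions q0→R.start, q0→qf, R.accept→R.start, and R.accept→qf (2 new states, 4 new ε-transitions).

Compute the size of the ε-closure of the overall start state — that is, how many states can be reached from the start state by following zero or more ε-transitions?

Work bottom-up. For each fragment F, track |ε-closure(F.start)| and whether F's accept lies in that closure (i.e. whether F accepts ε). A single-symbol fragment has closure size 1 and does not accept ε.
  qq → same as the first factor's closure: C = 1
  (qq)* → new start has ε-edges to the inner start and to the new accept, so C = 2 + 1 = 3
  (qq)*r → the left operand accepts ε, so the closure extends into the next operand (via the concat ε-link); C = 3 + 1 = 4
  ((qq)*r)* → C = 1 (new start) + 4 (body) + 1 (new accept) = 6
  ((qq)*r)*qr → C = 6 + 1 = 7 (closure spills across the concat boundary because the left factor accepts ε)

7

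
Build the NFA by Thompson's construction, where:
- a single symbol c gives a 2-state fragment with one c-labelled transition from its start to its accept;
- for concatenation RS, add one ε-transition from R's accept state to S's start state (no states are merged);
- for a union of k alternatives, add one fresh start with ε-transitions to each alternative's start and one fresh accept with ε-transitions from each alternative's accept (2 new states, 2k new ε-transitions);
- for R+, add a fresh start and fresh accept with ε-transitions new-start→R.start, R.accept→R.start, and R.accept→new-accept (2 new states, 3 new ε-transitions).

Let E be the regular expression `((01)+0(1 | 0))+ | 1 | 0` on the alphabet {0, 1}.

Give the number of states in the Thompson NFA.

22

By structural recursion:
Each of the 7 symbol leaves contributes a 2-state fragment.
  01 → 4 states
  (01)+ → 6 states
  1 | 0 → 6 states
  (01)+0(1 | 0) → 14 states
  ((01)+0(1 | 0))+ → 16 states
  ((01)+0(1 | 0))+ | 1 | 0 → 22 states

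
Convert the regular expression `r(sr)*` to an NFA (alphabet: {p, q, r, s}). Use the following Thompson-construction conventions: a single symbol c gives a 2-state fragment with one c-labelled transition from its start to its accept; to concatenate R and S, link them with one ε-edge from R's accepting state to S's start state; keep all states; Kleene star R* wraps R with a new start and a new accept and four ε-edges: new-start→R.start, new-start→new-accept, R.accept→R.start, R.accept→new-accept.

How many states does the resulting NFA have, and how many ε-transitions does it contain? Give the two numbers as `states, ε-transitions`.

8, 6

Per subexpression:
Each of the 3 symbol leaves contributes 2 states and 0 ε-transitions.
  sr — 4 states, 1 ε-transition
  (sr)* — 6 states, 5 ε-transitions
  r(sr)* — 8 states, 6 ε-transitions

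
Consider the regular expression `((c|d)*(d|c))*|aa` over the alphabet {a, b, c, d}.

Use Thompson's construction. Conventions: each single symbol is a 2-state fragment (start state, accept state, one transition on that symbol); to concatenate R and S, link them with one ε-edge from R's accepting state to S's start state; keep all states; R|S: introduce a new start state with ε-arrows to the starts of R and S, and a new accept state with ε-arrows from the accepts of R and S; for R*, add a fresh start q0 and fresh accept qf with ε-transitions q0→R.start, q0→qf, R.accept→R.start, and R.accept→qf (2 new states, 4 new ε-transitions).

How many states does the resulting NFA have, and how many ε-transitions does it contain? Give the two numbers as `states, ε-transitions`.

22, 22

Bottom-up over the parse tree:
Each of the 6 symbol leaves contributes 2 states and 0 ε-transitions.
  c|d → 6 states, 4 ε-transitions
  (c|d)* → 8 states, 8 ε-transitions
  d|c → 6 states, 4 ε-transitions
  (c|d)*(d|c) → 14 states, 13 ε-transitions
  ((c|d)*(d|c))* → 16 states, 17 ε-transitions
  aa → 4 states, 1 ε-transition
  ((c|d)*(d|c))*|aa → 22 states, 22 ε-transitions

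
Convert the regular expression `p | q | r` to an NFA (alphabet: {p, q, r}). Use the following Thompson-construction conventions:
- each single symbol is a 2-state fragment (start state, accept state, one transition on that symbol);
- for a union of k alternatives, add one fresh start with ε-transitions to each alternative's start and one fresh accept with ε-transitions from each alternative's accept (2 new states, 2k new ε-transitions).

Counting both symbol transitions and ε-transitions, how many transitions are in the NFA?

Bottom-up over the parse tree:
Each of the 3 symbol leaves contributes 1 transition (1 symbol, 0 ε).
  p | q | r → 9 transitions (3 symbol, 6 ε)

9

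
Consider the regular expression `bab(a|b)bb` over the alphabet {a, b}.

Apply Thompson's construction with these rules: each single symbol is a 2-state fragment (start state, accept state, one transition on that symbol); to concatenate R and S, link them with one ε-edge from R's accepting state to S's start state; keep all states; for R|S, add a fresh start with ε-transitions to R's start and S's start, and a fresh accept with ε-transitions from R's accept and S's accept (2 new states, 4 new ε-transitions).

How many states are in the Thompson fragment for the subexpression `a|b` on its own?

6

Fragment for `a|b`:
Each of the 2 symbol leaves contributes a 2-state fragment.
  a|b — 6 states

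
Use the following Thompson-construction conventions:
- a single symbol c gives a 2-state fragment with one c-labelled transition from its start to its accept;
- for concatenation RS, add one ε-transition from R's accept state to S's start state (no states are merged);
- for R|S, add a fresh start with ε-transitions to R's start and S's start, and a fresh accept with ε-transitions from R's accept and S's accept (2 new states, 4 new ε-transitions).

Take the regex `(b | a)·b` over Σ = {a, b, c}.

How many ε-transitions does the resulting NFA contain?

5

Building bottom-up:
Each of the 3 symbol leaves contributes 0 ε-transitions.
  b | a : 4 ε-transitions
  (b | a)·b : 5 ε-transitions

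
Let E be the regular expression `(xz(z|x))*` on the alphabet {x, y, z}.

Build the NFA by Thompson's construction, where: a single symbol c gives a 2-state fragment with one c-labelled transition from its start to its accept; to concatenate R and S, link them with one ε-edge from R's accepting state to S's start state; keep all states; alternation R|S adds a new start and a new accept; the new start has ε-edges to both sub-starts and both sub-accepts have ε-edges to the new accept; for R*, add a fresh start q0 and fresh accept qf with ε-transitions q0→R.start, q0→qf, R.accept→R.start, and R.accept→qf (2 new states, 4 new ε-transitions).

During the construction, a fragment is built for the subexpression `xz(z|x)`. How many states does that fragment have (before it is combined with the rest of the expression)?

Fragment for `xz(z|x)`:
Each of the 4 symbol leaves contributes a 2-state fragment.
  z|x → 6 states
  xz(z|x) → 10 states

10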